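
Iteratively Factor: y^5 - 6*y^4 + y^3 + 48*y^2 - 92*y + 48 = (y - 4)*(y^4 - 2*y^3 - 7*y^2 + 20*y - 12) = (y - 4)*(y - 2)*(y^3 - 7*y + 6) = (y - 4)*(y - 2)^2*(y^2 + 2*y - 3) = (y - 4)*(y - 2)^2*(y + 3)*(y - 1)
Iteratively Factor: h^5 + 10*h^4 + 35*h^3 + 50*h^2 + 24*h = (h + 1)*(h^4 + 9*h^3 + 26*h^2 + 24*h) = (h + 1)*(h + 2)*(h^3 + 7*h^2 + 12*h) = (h + 1)*(h + 2)*(h + 4)*(h^2 + 3*h) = h*(h + 1)*(h + 2)*(h + 4)*(h + 3)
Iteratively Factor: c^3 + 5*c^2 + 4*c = (c + 4)*(c^2 + c) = (c + 1)*(c + 4)*(c)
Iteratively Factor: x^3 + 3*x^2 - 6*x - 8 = (x + 1)*(x^2 + 2*x - 8) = (x - 2)*(x + 1)*(x + 4)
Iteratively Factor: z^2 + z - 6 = (z - 2)*(z + 3)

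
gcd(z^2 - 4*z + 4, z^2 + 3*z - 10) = z - 2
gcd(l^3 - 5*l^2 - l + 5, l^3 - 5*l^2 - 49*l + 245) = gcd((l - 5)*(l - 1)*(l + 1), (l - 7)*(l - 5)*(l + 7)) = l - 5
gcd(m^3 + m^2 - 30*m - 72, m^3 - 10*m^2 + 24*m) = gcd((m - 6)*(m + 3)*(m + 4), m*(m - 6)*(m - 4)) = m - 6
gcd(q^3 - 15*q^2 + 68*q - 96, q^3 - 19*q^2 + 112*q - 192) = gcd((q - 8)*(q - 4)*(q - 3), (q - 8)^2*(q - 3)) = q^2 - 11*q + 24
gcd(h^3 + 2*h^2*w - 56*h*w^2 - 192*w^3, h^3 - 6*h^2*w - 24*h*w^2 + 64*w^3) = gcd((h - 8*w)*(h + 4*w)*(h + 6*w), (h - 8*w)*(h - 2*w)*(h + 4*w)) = -h^2 + 4*h*w + 32*w^2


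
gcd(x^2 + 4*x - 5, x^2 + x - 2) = x - 1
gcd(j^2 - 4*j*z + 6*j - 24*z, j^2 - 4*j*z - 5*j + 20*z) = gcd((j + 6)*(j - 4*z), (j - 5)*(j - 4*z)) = -j + 4*z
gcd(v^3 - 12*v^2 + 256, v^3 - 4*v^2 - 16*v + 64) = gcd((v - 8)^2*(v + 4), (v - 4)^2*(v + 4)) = v + 4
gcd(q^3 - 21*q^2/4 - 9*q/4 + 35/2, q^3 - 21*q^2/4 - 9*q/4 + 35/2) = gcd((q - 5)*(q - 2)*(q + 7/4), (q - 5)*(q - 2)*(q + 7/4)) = q^3 - 21*q^2/4 - 9*q/4 + 35/2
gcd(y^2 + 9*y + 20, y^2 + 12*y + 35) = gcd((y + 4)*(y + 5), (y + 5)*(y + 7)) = y + 5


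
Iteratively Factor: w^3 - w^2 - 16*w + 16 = (w + 4)*(w^2 - 5*w + 4) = (w - 4)*(w + 4)*(w - 1)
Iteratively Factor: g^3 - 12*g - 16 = (g - 4)*(g^2 + 4*g + 4) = (g - 4)*(g + 2)*(g + 2)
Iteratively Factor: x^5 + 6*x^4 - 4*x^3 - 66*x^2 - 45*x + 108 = (x + 3)*(x^4 + 3*x^3 - 13*x^2 - 27*x + 36) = (x - 1)*(x + 3)*(x^3 + 4*x^2 - 9*x - 36) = (x - 1)*(x + 3)^2*(x^2 + x - 12) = (x - 3)*(x - 1)*(x + 3)^2*(x + 4)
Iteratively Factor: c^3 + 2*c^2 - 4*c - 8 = (c + 2)*(c^2 - 4) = (c + 2)^2*(c - 2)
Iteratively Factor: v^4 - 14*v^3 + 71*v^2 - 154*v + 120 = (v - 5)*(v^3 - 9*v^2 + 26*v - 24) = (v - 5)*(v - 3)*(v^2 - 6*v + 8) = (v - 5)*(v - 3)*(v - 2)*(v - 4)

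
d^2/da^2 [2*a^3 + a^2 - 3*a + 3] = 12*a + 2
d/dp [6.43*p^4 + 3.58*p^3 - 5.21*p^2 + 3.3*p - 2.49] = 25.72*p^3 + 10.74*p^2 - 10.42*p + 3.3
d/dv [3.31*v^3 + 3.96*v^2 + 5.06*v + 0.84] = 9.93*v^2 + 7.92*v + 5.06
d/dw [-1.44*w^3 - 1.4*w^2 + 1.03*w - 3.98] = -4.32*w^2 - 2.8*w + 1.03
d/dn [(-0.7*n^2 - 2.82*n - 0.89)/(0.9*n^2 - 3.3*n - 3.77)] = (4.848*n^2 + 6.88*n + 7.6944)/(0.81*n^4 - 5.94*n^3 + 4.104*n^2 + 24.882*n + 14.2129)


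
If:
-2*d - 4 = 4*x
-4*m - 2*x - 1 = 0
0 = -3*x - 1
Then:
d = -4/3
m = -1/12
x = -1/3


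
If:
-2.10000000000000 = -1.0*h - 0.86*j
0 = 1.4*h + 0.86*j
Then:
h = -5.25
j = 8.55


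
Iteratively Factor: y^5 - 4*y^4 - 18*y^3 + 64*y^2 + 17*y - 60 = (y - 1)*(y^4 - 3*y^3 - 21*y^2 + 43*y + 60) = (y - 3)*(y - 1)*(y^3 - 21*y - 20) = (y - 5)*(y - 3)*(y - 1)*(y^2 + 5*y + 4) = (y - 5)*(y - 3)*(y - 1)*(y + 4)*(y + 1)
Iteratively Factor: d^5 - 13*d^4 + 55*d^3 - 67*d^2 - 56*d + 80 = (d - 5)*(d^4 - 8*d^3 + 15*d^2 + 8*d - 16) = (d - 5)*(d - 1)*(d^3 - 7*d^2 + 8*d + 16) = (d - 5)*(d - 1)*(d + 1)*(d^2 - 8*d + 16) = (d - 5)*(d - 4)*(d - 1)*(d + 1)*(d - 4)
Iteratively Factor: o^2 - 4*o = (o - 4)*(o)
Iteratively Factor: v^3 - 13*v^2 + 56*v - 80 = (v - 4)*(v^2 - 9*v + 20) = (v - 4)^2*(v - 5)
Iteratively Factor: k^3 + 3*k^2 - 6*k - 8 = (k - 2)*(k^2 + 5*k + 4) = (k - 2)*(k + 1)*(k + 4)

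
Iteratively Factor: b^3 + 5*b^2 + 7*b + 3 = (b + 3)*(b^2 + 2*b + 1) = (b + 1)*(b + 3)*(b + 1)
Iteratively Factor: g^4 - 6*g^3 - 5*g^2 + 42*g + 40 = (g - 5)*(g^3 - g^2 - 10*g - 8) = (g - 5)*(g + 2)*(g^2 - 3*g - 4) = (g - 5)*(g + 1)*(g + 2)*(g - 4)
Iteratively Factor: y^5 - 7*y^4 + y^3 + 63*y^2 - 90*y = (y)*(y^4 - 7*y^3 + y^2 + 63*y - 90) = y*(y - 2)*(y^3 - 5*y^2 - 9*y + 45) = y*(y - 2)*(y + 3)*(y^2 - 8*y + 15) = y*(y - 5)*(y - 2)*(y + 3)*(y - 3)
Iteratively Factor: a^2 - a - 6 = (a - 3)*(a + 2)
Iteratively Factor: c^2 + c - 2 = (c + 2)*(c - 1)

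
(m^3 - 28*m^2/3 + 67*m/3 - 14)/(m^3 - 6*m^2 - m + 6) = (m - 7/3)/(m + 1)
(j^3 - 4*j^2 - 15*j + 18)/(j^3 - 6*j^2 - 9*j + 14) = (j^2 - 3*j - 18)/(j^2 - 5*j - 14)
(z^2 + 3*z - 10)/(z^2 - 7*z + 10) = (z + 5)/(z - 5)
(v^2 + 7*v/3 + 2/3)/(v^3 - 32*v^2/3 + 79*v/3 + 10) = (v + 2)/(v^2 - 11*v + 30)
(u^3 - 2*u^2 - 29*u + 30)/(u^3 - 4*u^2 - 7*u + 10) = (u^2 - u - 30)/(u^2 - 3*u - 10)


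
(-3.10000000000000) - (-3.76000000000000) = 0.660000000000000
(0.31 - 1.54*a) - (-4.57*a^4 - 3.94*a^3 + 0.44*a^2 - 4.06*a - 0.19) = 4.57*a^4 + 3.94*a^3 - 0.44*a^2 + 2.52*a + 0.5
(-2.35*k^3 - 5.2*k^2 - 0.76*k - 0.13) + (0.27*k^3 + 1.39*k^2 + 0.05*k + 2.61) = -2.08*k^3 - 3.81*k^2 - 0.71*k + 2.48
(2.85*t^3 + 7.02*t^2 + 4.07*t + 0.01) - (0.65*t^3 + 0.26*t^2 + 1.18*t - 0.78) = 2.2*t^3 + 6.76*t^2 + 2.89*t + 0.79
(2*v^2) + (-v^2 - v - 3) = v^2 - v - 3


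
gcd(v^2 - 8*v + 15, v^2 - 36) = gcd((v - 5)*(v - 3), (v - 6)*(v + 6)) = 1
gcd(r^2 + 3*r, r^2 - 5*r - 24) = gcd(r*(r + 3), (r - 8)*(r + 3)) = r + 3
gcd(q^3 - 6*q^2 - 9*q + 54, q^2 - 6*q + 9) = q - 3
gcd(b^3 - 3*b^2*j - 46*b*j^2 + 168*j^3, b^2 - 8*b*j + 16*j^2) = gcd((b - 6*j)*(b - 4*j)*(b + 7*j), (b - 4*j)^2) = b - 4*j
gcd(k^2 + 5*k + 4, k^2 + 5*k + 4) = k^2 + 5*k + 4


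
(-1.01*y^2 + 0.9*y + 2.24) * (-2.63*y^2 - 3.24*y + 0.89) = 2.6563*y^4 + 0.9054*y^3 - 9.7061*y^2 - 6.4566*y + 1.9936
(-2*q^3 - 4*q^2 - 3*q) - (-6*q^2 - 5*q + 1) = -2*q^3 + 2*q^2 + 2*q - 1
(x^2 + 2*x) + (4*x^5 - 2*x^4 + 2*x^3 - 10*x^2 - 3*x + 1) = 4*x^5 - 2*x^4 + 2*x^3 - 9*x^2 - x + 1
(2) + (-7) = -5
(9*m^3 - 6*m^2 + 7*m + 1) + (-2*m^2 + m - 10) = 9*m^3 - 8*m^2 + 8*m - 9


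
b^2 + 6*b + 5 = (b + 1)*(b + 5)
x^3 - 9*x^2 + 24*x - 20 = (x - 5)*(x - 2)^2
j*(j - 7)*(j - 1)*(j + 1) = j^4 - 7*j^3 - j^2 + 7*j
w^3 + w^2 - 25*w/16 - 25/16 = (w - 5/4)*(w + 1)*(w + 5/4)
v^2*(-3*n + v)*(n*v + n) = -3*n^2*v^3 - 3*n^2*v^2 + n*v^4 + n*v^3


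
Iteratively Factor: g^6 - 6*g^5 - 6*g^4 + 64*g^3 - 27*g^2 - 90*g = (g - 2)*(g^5 - 4*g^4 - 14*g^3 + 36*g^2 + 45*g) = (g - 3)*(g - 2)*(g^4 - g^3 - 17*g^2 - 15*g) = (g - 3)*(g - 2)*(g + 1)*(g^3 - 2*g^2 - 15*g) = (g - 3)*(g - 2)*(g + 1)*(g + 3)*(g^2 - 5*g) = (g - 5)*(g - 3)*(g - 2)*(g + 1)*(g + 3)*(g)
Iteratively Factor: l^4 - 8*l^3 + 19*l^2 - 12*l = (l - 4)*(l^3 - 4*l^2 + 3*l) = (l - 4)*(l - 1)*(l^2 - 3*l) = l*(l - 4)*(l - 1)*(l - 3)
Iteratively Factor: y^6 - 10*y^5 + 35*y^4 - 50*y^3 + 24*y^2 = (y - 4)*(y^5 - 6*y^4 + 11*y^3 - 6*y^2) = (y - 4)*(y - 2)*(y^4 - 4*y^3 + 3*y^2) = (y - 4)*(y - 3)*(y - 2)*(y^3 - y^2) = y*(y - 4)*(y - 3)*(y - 2)*(y^2 - y) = y*(y - 4)*(y - 3)*(y - 2)*(y - 1)*(y)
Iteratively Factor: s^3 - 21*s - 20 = (s - 5)*(s^2 + 5*s + 4) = (s - 5)*(s + 4)*(s + 1)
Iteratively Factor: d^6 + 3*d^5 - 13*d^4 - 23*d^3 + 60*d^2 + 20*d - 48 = (d - 1)*(d^5 + 4*d^4 - 9*d^3 - 32*d^2 + 28*d + 48) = (d - 2)*(d - 1)*(d^4 + 6*d^3 + 3*d^2 - 26*d - 24) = (d - 2)*(d - 1)*(d + 4)*(d^3 + 2*d^2 - 5*d - 6) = (d - 2)*(d - 1)*(d + 1)*(d + 4)*(d^2 + d - 6) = (d - 2)^2*(d - 1)*(d + 1)*(d + 4)*(d + 3)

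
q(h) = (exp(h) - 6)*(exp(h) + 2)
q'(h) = (exp(h) - 6)*exp(h) + (exp(h) + 2)*exp(h) = 2*(exp(h) - 2)*exp(h)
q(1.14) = -14.73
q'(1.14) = 7.05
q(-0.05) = -14.90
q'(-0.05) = -2.00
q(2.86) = 223.06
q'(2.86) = 539.96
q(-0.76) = -13.65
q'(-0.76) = -1.43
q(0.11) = -15.22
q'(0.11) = -1.97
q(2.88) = 234.09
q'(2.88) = 563.44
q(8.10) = 10840330.03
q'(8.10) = 21693861.93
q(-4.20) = -12.06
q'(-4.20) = -0.06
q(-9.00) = -12.00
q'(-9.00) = 0.00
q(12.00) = 26488471098.68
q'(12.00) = 52977593240.52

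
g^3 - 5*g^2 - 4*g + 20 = (g - 5)*(g - 2)*(g + 2)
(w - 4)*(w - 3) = w^2 - 7*w + 12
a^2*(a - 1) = a^3 - a^2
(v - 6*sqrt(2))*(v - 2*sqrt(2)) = v^2 - 8*sqrt(2)*v + 24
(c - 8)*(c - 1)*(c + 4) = c^3 - 5*c^2 - 28*c + 32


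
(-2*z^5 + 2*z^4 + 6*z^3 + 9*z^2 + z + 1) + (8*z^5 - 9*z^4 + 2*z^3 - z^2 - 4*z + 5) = 6*z^5 - 7*z^4 + 8*z^3 + 8*z^2 - 3*z + 6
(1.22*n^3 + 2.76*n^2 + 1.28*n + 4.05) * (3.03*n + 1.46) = 3.6966*n^4 + 10.144*n^3 + 7.908*n^2 + 14.1403*n + 5.913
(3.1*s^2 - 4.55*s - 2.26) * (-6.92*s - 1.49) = -21.452*s^3 + 26.867*s^2 + 22.4187*s + 3.3674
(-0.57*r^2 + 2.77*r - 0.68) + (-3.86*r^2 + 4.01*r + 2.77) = -4.43*r^2 + 6.78*r + 2.09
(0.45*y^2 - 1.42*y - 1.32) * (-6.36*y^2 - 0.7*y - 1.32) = -2.862*y^4 + 8.7162*y^3 + 8.7952*y^2 + 2.7984*y + 1.7424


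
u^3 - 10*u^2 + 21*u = u*(u - 7)*(u - 3)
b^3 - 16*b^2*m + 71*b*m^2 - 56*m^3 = (b - 8*m)*(b - 7*m)*(b - m)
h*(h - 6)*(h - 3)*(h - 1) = h^4 - 10*h^3 + 27*h^2 - 18*h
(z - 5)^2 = z^2 - 10*z + 25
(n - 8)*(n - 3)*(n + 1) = n^3 - 10*n^2 + 13*n + 24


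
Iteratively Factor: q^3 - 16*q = (q - 4)*(q^2 + 4*q) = q*(q - 4)*(q + 4)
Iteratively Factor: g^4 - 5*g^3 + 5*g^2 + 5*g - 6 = (g - 2)*(g^3 - 3*g^2 - g + 3) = (g - 3)*(g - 2)*(g^2 - 1) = (g - 3)*(g - 2)*(g + 1)*(g - 1)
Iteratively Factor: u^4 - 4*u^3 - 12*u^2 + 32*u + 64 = (u - 4)*(u^3 - 12*u - 16) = (u - 4)^2*(u^2 + 4*u + 4) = (u - 4)^2*(u + 2)*(u + 2)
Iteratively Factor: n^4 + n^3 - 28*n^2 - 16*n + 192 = (n + 4)*(n^3 - 3*n^2 - 16*n + 48) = (n - 4)*(n + 4)*(n^2 + n - 12) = (n - 4)*(n + 4)^2*(n - 3)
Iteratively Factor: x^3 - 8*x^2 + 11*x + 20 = (x - 4)*(x^2 - 4*x - 5) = (x - 5)*(x - 4)*(x + 1)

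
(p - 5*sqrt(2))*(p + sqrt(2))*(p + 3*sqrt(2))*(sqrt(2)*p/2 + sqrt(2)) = sqrt(2)*p^4/2 - p^3 + sqrt(2)*p^3 - 17*sqrt(2)*p^2 - 2*p^2 - 34*sqrt(2)*p - 30*p - 60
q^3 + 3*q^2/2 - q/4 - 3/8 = (q - 1/2)*(q + 1/2)*(q + 3/2)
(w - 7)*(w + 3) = w^2 - 4*w - 21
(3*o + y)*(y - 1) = 3*o*y - 3*o + y^2 - y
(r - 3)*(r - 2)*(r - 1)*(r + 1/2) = r^4 - 11*r^3/2 + 8*r^2 - r/2 - 3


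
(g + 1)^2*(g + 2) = g^3 + 4*g^2 + 5*g + 2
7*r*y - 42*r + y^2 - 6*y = (7*r + y)*(y - 6)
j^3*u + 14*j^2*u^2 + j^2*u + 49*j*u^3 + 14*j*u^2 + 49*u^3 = (j + 7*u)^2*(j*u + u)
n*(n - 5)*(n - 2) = n^3 - 7*n^2 + 10*n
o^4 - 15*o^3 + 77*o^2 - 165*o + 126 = (o - 7)*(o - 3)^2*(o - 2)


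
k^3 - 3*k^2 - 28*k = k*(k - 7)*(k + 4)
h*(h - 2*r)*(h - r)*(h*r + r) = h^4*r - 3*h^3*r^2 + h^3*r + 2*h^2*r^3 - 3*h^2*r^2 + 2*h*r^3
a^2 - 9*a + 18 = (a - 6)*(a - 3)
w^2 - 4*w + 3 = (w - 3)*(w - 1)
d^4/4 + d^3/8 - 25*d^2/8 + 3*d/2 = d*(d/4 + 1)*(d - 3)*(d - 1/2)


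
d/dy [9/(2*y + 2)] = -9/(2*(y + 1)^2)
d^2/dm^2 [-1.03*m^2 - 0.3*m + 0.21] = -2.06000000000000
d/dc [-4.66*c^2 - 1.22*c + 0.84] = -9.32*c - 1.22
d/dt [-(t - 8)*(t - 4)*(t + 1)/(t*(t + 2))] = (-t^4 - 4*t^3 + 42*t^2 + 64*t + 64)/(t^2*(t^2 + 4*t + 4))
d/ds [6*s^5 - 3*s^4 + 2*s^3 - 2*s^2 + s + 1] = 30*s^4 - 12*s^3 + 6*s^2 - 4*s + 1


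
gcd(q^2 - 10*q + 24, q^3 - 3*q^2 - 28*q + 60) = q - 6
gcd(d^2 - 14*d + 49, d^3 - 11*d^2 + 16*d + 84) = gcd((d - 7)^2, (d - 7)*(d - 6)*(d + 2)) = d - 7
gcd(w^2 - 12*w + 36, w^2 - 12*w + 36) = w^2 - 12*w + 36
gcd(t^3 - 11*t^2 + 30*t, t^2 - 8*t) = t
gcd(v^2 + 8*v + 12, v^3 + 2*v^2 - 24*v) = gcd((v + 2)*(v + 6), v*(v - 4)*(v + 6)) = v + 6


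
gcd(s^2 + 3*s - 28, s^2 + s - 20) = s - 4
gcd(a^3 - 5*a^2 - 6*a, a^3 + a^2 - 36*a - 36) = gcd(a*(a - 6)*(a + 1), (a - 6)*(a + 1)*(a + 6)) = a^2 - 5*a - 6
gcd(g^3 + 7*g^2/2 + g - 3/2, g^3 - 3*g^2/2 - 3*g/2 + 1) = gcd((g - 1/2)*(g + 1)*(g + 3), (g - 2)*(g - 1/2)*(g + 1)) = g^2 + g/2 - 1/2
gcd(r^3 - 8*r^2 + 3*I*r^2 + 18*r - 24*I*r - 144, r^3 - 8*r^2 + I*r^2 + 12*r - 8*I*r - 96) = r^2 + r*(-8 - 3*I) + 24*I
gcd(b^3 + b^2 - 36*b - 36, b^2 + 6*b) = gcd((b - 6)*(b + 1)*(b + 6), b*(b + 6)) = b + 6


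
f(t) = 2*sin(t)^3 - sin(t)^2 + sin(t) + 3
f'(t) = 6*sin(t)^2*cos(t) - 2*sin(t)*cos(t) + cos(t) = (6*sin(t)^2 - 2*sin(t) + 1)*cos(t)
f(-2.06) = -0.04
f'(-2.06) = -3.50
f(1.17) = 4.63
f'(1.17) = 1.66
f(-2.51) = 1.65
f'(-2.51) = -3.45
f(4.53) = -0.85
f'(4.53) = -1.59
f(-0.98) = 0.33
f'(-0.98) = 3.79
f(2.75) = 3.35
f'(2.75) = -1.03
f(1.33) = 4.86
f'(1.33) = 1.12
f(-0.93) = 0.53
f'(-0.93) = 3.86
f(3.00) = 3.13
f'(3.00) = -0.83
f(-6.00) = 3.24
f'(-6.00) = 0.87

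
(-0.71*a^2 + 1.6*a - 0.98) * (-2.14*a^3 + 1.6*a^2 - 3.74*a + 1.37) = 1.5194*a^5 - 4.56*a^4 + 7.3126*a^3 - 8.5247*a^2 + 5.8572*a - 1.3426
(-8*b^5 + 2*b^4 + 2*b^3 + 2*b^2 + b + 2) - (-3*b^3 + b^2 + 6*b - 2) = -8*b^5 + 2*b^4 + 5*b^3 + b^2 - 5*b + 4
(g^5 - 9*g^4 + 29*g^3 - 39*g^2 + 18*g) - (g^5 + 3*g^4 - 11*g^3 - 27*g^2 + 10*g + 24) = -12*g^4 + 40*g^3 - 12*g^2 + 8*g - 24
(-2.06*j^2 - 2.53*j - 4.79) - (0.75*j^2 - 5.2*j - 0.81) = -2.81*j^2 + 2.67*j - 3.98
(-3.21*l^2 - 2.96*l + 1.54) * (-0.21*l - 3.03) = 0.6741*l^3 + 10.3479*l^2 + 8.6454*l - 4.6662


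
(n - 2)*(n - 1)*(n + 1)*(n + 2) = n^4 - 5*n^2 + 4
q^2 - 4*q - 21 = (q - 7)*(q + 3)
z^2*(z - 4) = z^3 - 4*z^2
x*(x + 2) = x^2 + 2*x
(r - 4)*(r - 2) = r^2 - 6*r + 8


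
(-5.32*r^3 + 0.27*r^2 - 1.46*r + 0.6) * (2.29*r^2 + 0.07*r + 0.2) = -12.1828*r^5 + 0.2459*r^4 - 4.3885*r^3 + 1.3258*r^2 - 0.25*r + 0.12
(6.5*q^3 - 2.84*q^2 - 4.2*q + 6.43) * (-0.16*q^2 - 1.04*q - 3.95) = -1.04*q^5 - 6.3056*q^4 - 22.0494*q^3 + 14.5572*q^2 + 9.9028*q - 25.3985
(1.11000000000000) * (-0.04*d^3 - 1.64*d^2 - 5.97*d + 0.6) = -0.0444*d^3 - 1.8204*d^2 - 6.6267*d + 0.666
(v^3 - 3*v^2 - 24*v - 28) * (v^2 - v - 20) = v^5 - 4*v^4 - 41*v^3 + 56*v^2 + 508*v + 560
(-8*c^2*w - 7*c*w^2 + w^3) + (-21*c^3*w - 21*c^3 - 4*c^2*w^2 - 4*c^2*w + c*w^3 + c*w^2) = -21*c^3*w - 21*c^3 - 4*c^2*w^2 - 12*c^2*w + c*w^3 - 6*c*w^2 + w^3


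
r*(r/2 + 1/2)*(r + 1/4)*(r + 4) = r^4/2 + 21*r^3/8 + 21*r^2/8 + r/2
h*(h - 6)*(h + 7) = h^3 + h^2 - 42*h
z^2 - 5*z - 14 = (z - 7)*(z + 2)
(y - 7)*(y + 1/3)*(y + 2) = y^3 - 14*y^2/3 - 47*y/3 - 14/3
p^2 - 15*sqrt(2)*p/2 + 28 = (p - 4*sqrt(2))*(p - 7*sqrt(2)/2)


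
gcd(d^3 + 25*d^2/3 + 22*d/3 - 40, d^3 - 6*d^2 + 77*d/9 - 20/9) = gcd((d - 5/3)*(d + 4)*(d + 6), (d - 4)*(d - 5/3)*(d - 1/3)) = d - 5/3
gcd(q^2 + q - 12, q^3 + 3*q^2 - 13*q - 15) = q - 3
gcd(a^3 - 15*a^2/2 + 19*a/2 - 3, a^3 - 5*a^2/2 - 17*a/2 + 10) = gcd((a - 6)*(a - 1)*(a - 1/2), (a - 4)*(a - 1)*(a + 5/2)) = a - 1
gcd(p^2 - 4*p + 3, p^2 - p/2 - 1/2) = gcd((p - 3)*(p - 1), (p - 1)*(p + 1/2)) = p - 1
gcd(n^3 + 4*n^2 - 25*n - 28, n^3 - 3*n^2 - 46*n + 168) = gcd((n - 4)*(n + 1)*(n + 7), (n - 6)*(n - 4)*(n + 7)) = n^2 + 3*n - 28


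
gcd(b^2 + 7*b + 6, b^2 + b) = b + 1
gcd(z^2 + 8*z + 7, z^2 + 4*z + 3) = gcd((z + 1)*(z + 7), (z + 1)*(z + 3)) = z + 1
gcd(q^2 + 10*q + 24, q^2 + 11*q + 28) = q + 4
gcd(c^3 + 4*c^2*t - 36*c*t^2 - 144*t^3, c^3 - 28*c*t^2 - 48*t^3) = -c^2 + 2*c*t + 24*t^2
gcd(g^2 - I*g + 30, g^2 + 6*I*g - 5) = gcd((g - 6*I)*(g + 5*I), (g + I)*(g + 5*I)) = g + 5*I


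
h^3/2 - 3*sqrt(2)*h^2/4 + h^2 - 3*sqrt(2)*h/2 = h*(h/2 + 1)*(h - 3*sqrt(2)/2)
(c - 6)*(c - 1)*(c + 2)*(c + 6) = c^4 + c^3 - 38*c^2 - 36*c + 72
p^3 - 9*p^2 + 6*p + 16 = (p - 8)*(p - 2)*(p + 1)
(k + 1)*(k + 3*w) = k^2 + 3*k*w + k + 3*w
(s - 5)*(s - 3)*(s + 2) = s^3 - 6*s^2 - s + 30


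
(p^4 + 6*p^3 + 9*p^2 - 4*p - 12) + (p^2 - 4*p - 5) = p^4 + 6*p^3 + 10*p^2 - 8*p - 17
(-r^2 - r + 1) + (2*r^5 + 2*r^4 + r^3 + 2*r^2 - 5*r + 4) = 2*r^5 + 2*r^4 + r^3 + r^2 - 6*r + 5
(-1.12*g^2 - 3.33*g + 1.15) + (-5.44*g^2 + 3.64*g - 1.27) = -6.56*g^2 + 0.31*g - 0.12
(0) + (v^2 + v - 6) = v^2 + v - 6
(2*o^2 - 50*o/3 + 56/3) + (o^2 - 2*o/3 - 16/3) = 3*o^2 - 52*o/3 + 40/3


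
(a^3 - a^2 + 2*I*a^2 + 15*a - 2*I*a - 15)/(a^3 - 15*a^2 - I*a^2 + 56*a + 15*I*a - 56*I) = (a^3 + a^2*(-1 + 2*I) + a*(15 - 2*I) - 15)/(a^3 - a^2*(15 + I) + a*(56 + 15*I) - 56*I)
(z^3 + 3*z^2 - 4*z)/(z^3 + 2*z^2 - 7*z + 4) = z/(z - 1)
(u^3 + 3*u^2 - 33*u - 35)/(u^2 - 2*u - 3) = (u^2 + 2*u - 35)/(u - 3)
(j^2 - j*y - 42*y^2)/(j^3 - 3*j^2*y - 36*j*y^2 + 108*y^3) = (j - 7*y)/(j^2 - 9*j*y + 18*y^2)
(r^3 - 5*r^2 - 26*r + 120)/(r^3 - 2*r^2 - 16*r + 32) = (r^2 - r - 30)/(r^2 + 2*r - 8)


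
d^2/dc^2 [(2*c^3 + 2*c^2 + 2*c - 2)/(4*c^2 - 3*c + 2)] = 4*(29*c^3 - 90*c^2 + 24*c + 9)/(64*c^6 - 144*c^5 + 204*c^4 - 171*c^3 + 102*c^2 - 36*c + 8)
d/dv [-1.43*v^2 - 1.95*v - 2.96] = -2.86*v - 1.95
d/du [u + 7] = 1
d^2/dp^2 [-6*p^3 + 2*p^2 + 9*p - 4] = 4 - 36*p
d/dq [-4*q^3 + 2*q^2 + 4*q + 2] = -12*q^2 + 4*q + 4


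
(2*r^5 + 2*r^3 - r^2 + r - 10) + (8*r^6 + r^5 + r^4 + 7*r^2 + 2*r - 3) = 8*r^6 + 3*r^5 + r^4 + 2*r^3 + 6*r^2 + 3*r - 13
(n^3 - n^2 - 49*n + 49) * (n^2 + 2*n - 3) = n^5 + n^4 - 54*n^3 - 46*n^2 + 245*n - 147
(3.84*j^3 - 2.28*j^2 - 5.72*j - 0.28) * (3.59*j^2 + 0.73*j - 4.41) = 13.7856*j^5 - 5.382*j^4 - 39.1336*j^3 + 4.874*j^2 + 25.0208*j + 1.2348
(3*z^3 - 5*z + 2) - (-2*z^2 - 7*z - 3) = 3*z^3 + 2*z^2 + 2*z + 5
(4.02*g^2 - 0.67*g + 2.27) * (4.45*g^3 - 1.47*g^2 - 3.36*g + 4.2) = 17.889*g^5 - 8.8909*g^4 - 2.4208*g^3 + 15.7983*g^2 - 10.4412*g + 9.534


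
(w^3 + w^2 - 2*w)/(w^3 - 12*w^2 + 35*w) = (w^2 + w - 2)/(w^2 - 12*w + 35)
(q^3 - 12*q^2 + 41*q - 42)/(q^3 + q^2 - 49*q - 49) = (q^2 - 5*q + 6)/(q^2 + 8*q + 7)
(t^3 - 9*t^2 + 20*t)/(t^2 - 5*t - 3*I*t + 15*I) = t*(t - 4)/(t - 3*I)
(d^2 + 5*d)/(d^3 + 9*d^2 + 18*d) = (d + 5)/(d^2 + 9*d + 18)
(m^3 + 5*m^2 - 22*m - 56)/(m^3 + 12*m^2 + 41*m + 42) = (m - 4)/(m + 3)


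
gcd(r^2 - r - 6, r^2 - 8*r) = 1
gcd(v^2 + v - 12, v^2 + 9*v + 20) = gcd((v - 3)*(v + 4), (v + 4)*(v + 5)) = v + 4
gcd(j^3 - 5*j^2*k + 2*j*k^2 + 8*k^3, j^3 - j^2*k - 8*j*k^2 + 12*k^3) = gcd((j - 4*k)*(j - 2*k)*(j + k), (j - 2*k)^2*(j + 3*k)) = j - 2*k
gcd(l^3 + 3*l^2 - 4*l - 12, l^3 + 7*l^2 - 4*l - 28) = l^2 - 4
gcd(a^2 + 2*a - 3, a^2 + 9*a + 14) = 1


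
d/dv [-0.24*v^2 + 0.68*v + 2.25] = 0.68 - 0.48*v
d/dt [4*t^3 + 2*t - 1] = 12*t^2 + 2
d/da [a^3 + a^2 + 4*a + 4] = 3*a^2 + 2*a + 4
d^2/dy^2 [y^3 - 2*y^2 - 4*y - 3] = 6*y - 4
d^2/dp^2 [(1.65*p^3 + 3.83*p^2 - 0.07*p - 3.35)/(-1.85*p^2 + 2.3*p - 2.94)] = (-7.105427357601e-15*p^5 - 31.62245*p^3 + 260.72427*p^2 - 173.38152*p - 66.261596)/(6.331625*p^6 - 23.61525*p^5 + 59.54595*p^4 - 87.2252*p^3 + 94.62978*p^2 - 59.64084*p + 25.412184)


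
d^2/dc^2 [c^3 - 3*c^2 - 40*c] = 6*c - 6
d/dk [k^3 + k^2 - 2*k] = 3*k^2 + 2*k - 2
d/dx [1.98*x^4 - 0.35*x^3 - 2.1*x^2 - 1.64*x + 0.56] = 7.92*x^3 - 1.05*x^2 - 4.2*x - 1.64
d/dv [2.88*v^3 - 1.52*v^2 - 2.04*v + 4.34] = 8.64*v^2 - 3.04*v - 2.04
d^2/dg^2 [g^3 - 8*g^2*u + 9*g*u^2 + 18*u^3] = 6*g - 16*u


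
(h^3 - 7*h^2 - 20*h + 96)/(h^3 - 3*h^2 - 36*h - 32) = (h - 3)/(h + 1)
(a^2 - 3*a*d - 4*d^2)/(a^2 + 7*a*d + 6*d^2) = (a - 4*d)/(a + 6*d)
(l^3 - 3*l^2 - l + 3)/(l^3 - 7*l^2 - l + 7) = (l - 3)/(l - 7)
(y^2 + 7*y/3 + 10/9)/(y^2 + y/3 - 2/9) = (3*y + 5)/(3*y - 1)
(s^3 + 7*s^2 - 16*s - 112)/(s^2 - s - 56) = (s^2 - 16)/(s - 8)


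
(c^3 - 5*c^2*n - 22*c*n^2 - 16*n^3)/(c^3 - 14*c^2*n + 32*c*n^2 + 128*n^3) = (c + n)/(c - 8*n)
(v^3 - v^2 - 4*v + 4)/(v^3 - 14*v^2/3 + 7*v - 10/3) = 3*(v + 2)/(3*v - 5)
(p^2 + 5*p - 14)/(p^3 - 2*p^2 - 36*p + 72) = (p + 7)/(p^2 - 36)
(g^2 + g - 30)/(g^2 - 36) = (g - 5)/(g - 6)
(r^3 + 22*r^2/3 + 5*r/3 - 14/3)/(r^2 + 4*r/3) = (3*r^3 + 22*r^2 + 5*r - 14)/(r*(3*r + 4))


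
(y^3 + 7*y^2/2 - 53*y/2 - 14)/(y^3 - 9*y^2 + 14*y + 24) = (2*y^2 + 15*y + 7)/(2*(y^2 - 5*y - 6))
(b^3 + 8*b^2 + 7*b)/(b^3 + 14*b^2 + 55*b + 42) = b/(b + 6)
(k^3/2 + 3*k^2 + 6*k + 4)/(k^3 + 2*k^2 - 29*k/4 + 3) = 2*(k^3 + 6*k^2 + 12*k + 8)/(4*k^3 + 8*k^2 - 29*k + 12)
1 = 1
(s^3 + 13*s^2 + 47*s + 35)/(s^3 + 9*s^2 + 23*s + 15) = (s + 7)/(s + 3)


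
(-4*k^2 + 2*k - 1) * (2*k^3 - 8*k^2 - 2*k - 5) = -8*k^5 + 36*k^4 - 10*k^3 + 24*k^2 - 8*k + 5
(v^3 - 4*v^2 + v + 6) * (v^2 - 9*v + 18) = v^5 - 13*v^4 + 55*v^3 - 75*v^2 - 36*v + 108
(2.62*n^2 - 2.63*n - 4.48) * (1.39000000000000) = 3.6418*n^2 - 3.6557*n - 6.2272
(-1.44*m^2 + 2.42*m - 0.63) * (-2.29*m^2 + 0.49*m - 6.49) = 3.2976*m^4 - 6.2474*m^3 + 11.9741*m^2 - 16.0145*m + 4.0887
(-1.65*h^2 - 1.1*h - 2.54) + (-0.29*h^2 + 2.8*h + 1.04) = -1.94*h^2 + 1.7*h - 1.5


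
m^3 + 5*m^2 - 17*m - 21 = (m - 3)*(m + 1)*(m + 7)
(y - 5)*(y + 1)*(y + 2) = y^3 - 2*y^2 - 13*y - 10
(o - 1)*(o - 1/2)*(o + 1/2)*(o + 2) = o^4 + o^3 - 9*o^2/4 - o/4 + 1/2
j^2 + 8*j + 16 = (j + 4)^2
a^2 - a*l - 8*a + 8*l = (a - 8)*(a - l)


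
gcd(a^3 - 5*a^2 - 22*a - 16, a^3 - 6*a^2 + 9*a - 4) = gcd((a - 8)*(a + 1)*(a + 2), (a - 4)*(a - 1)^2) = 1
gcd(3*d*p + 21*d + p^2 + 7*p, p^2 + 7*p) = p + 7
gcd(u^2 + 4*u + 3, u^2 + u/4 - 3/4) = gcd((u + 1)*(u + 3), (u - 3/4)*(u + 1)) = u + 1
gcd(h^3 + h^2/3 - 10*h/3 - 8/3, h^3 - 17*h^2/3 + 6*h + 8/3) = h - 2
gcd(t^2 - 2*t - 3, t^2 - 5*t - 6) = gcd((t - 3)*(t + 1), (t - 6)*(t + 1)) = t + 1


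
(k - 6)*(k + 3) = k^2 - 3*k - 18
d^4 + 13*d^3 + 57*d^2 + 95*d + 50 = (d + 1)*(d + 2)*(d + 5)^2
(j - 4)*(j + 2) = j^2 - 2*j - 8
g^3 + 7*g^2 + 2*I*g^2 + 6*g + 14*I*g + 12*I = (g + 1)*(g + 6)*(g + 2*I)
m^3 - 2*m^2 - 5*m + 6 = (m - 3)*(m - 1)*(m + 2)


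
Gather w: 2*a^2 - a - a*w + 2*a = 2*a^2 - a*w + a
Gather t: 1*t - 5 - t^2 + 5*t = -t^2 + 6*t - 5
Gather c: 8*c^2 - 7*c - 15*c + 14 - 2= 8*c^2 - 22*c + 12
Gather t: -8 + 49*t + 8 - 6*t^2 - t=-6*t^2 + 48*t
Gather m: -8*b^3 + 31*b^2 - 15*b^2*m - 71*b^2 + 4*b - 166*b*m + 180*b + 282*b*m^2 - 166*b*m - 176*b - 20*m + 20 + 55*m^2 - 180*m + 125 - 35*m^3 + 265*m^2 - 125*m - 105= -8*b^3 - 40*b^2 + 8*b - 35*m^3 + m^2*(282*b + 320) + m*(-15*b^2 - 332*b - 325) + 40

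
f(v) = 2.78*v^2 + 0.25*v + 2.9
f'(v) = 5.56*v + 0.25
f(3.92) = 46.60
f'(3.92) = 22.05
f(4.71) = 65.75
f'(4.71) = 26.44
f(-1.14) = 6.23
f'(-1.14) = -6.09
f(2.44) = 20.06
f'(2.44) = 13.82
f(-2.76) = 23.39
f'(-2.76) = -15.10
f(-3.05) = 28.00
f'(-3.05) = -16.71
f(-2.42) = 18.58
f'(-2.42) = -13.21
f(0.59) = 4.02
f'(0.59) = 3.53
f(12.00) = 406.22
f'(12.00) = 66.97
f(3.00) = 28.67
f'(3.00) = 16.93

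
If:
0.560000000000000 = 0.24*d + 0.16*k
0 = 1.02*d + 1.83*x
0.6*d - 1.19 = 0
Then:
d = 1.98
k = 0.52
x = -1.11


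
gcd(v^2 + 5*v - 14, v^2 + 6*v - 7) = v + 7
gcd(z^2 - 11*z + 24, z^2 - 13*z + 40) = z - 8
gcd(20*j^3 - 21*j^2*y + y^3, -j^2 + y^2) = -j + y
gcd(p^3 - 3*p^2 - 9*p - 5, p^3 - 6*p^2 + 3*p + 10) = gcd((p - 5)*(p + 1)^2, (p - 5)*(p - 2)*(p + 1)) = p^2 - 4*p - 5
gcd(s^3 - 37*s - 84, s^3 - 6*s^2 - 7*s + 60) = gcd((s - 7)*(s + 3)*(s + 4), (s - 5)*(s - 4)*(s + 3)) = s + 3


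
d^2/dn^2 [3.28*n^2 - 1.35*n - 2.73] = 6.56000000000000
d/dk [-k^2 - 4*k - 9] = -2*k - 4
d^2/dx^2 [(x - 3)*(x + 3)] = 2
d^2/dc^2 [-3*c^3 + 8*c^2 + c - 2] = 16 - 18*c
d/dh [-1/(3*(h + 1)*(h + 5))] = 2*(h + 3)/(3*(h + 1)^2*(h + 5)^2)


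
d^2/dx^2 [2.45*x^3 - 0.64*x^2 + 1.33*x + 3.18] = 14.7*x - 1.28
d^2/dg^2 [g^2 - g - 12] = 2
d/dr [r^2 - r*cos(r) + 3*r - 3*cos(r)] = r*sin(r) + 2*r + 3*sin(r) - cos(r) + 3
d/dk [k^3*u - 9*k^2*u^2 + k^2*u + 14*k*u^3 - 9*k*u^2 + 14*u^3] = u*(3*k^2 - 18*k*u + 2*k + 14*u^2 - 9*u)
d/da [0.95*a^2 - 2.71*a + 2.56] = 1.9*a - 2.71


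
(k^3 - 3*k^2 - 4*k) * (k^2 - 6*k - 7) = k^5 - 9*k^4 + 7*k^3 + 45*k^2 + 28*k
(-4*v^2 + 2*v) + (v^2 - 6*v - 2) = -3*v^2 - 4*v - 2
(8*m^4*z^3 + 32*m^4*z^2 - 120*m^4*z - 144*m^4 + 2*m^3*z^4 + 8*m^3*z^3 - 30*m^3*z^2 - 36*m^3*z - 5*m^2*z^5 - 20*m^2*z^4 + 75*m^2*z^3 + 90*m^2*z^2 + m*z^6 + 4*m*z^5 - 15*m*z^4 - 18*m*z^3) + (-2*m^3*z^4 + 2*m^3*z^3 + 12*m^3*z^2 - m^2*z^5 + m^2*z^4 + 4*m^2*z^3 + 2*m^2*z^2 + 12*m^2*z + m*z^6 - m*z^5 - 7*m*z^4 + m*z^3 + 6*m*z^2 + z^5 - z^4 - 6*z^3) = 8*m^4*z^3 + 32*m^4*z^2 - 120*m^4*z - 144*m^4 + 10*m^3*z^3 - 18*m^3*z^2 - 36*m^3*z - 6*m^2*z^5 - 19*m^2*z^4 + 79*m^2*z^3 + 92*m^2*z^2 + 12*m^2*z + 2*m*z^6 + 3*m*z^5 - 22*m*z^4 - 17*m*z^3 + 6*m*z^2 + z^5 - z^4 - 6*z^3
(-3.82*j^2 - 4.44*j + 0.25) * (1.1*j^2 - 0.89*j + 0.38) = -4.202*j^4 - 1.4842*j^3 + 2.775*j^2 - 1.9097*j + 0.095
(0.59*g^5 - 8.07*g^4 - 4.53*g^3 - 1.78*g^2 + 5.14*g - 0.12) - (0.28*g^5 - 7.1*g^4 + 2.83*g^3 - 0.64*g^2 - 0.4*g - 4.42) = 0.31*g^5 - 0.970000000000001*g^4 - 7.36*g^3 - 1.14*g^2 + 5.54*g + 4.3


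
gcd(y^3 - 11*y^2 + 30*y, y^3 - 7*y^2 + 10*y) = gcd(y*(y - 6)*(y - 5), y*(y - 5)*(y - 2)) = y^2 - 5*y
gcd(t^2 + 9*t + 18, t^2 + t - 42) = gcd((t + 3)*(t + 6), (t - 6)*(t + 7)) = 1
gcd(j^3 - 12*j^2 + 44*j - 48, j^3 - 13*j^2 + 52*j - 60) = j^2 - 8*j + 12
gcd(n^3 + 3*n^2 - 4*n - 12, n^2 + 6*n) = 1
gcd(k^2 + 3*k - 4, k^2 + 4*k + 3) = 1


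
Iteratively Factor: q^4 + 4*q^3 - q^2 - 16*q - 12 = (q + 1)*(q^3 + 3*q^2 - 4*q - 12) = (q + 1)*(q + 3)*(q^2 - 4) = (q + 1)*(q + 2)*(q + 3)*(q - 2)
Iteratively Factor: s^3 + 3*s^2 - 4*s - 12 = (s + 2)*(s^2 + s - 6) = (s - 2)*(s + 2)*(s + 3)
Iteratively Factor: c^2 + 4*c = (c + 4)*(c)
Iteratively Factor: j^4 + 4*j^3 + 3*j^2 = (j)*(j^3 + 4*j^2 + 3*j) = j*(j + 1)*(j^2 + 3*j) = j*(j + 1)*(j + 3)*(j)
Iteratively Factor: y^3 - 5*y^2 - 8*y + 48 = (y - 4)*(y^2 - y - 12) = (y - 4)*(y + 3)*(y - 4)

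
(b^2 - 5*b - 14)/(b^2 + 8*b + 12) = (b - 7)/(b + 6)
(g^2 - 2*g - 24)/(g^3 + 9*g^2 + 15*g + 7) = (g^2 - 2*g - 24)/(g^3 + 9*g^2 + 15*g + 7)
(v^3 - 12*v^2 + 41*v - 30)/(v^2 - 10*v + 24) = (v^2 - 6*v + 5)/(v - 4)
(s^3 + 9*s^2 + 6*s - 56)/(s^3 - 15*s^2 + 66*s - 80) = (s^2 + 11*s + 28)/(s^2 - 13*s + 40)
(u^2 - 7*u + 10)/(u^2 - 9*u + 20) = (u - 2)/(u - 4)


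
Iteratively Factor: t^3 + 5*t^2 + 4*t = (t + 1)*(t^2 + 4*t) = t*(t + 1)*(t + 4)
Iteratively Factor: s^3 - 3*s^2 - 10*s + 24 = (s - 2)*(s^2 - s - 12) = (s - 2)*(s + 3)*(s - 4)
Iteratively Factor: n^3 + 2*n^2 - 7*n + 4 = (n + 4)*(n^2 - 2*n + 1) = (n - 1)*(n + 4)*(n - 1)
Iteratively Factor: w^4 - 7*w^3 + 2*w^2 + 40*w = (w - 4)*(w^3 - 3*w^2 - 10*w) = w*(w - 4)*(w^2 - 3*w - 10) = w*(w - 5)*(w - 4)*(w + 2)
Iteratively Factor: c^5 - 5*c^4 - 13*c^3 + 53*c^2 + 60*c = (c)*(c^4 - 5*c^3 - 13*c^2 + 53*c + 60) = c*(c - 5)*(c^3 - 13*c - 12) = c*(c - 5)*(c - 4)*(c^2 + 4*c + 3) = c*(c - 5)*(c - 4)*(c + 1)*(c + 3)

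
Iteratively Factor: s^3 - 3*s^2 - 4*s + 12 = (s - 3)*(s^2 - 4) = (s - 3)*(s + 2)*(s - 2)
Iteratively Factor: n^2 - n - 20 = (n - 5)*(n + 4)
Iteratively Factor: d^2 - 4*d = (d)*(d - 4)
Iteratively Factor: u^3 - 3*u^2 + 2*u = (u - 2)*(u^2 - u) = (u - 2)*(u - 1)*(u)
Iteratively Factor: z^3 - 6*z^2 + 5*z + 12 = (z - 3)*(z^2 - 3*z - 4) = (z - 3)*(z + 1)*(z - 4)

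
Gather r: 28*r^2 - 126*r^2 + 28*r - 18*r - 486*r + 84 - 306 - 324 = -98*r^2 - 476*r - 546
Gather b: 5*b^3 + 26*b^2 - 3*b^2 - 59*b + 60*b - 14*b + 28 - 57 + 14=5*b^3 + 23*b^2 - 13*b - 15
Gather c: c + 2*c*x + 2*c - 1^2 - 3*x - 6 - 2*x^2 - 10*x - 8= c*(2*x + 3) - 2*x^2 - 13*x - 15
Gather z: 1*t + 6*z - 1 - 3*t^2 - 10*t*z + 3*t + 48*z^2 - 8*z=-3*t^2 + 4*t + 48*z^2 + z*(-10*t - 2) - 1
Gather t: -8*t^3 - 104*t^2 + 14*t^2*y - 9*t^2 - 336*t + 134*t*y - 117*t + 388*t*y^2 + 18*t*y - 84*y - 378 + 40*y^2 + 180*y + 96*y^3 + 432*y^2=-8*t^3 + t^2*(14*y - 113) + t*(388*y^2 + 152*y - 453) + 96*y^3 + 472*y^2 + 96*y - 378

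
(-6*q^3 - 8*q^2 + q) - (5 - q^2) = -6*q^3 - 7*q^2 + q - 5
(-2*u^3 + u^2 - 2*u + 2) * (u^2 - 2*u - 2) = -2*u^5 + 5*u^4 + 4*u^2 - 4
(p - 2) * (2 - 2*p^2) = -2*p^3 + 4*p^2 + 2*p - 4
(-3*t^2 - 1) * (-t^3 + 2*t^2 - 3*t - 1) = 3*t^5 - 6*t^4 + 10*t^3 + t^2 + 3*t + 1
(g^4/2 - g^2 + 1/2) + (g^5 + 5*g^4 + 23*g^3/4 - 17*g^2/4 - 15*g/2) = g^5 + 11*g^4/2 + 23*g^3/4 - 21*g^2/4 - 15*g/2 + 1/2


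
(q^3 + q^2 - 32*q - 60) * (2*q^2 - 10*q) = 2*q^5 - 8*q^4 - 74*q^3 + 200*q^2 + 600*q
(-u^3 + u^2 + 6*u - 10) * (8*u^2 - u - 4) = -8*u^5 + 9*u^4 + 51*u^3 - 90*u^2 - 14*u + 40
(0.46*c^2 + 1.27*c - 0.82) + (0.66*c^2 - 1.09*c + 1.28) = 1.12*c^2 + 0.18*c + 0.46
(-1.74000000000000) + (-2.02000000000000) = -3.76000000000000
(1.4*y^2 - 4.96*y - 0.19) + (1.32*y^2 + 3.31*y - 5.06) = 2.72*y^2 - 1.65*y - 5.25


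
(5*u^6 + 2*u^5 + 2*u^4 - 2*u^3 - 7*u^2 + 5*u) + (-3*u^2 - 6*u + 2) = 5*u^6 + 2*u^5 + 2*u^4 - 2*u^3 - 10*u^2 - u + 2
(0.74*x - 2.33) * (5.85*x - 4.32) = 4.329*x^2 - 16.8273*x + 10.0656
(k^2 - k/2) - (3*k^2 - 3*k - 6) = -2*k^2 + 5*k/2 + 6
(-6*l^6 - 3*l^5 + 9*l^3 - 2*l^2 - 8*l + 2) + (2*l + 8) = -6*l^6 - 3*l^5 + 9*l^3 - 2*l^2 - 6*l + 10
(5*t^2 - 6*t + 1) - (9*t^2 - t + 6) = -4*t^2 - 5*t - 5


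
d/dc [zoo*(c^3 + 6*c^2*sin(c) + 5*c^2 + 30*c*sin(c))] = zoo*(c^2*cos(c) + c^2 + c*sin(c) + c*cos(c) + c + sin(c))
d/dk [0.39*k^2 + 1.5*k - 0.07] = 0.78*k + 1.5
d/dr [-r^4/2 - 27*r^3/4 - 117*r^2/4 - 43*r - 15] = -2*r^3 - 81*r^2/4 - 117*r/2 - 43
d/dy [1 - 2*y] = -2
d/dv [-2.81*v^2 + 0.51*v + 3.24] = 0.51 - 5.62*v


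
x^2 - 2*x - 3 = (x - 3)*(x + 1)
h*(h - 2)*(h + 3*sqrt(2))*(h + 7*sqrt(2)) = h^4 - 2*h^3 + 10*sqrt(2)*h^3 - 20*sqrt(2)*h^2 + 42*h^2 - 84*h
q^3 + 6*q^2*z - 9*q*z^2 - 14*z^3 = (q - 2*z)*(q + z)*(q + 7*z)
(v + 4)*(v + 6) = v^2 + 10*v + 24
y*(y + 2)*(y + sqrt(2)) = y^3 + sqrt(2)*y^2 + 2*y^2 + 2*sqrt(2)*y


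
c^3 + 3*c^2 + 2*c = c*(c + 1)*(c + 2)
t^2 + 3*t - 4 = (t - 1)*(t + 4)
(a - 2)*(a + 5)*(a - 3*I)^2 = a^4 + 3*a^3 - 6*I*a^3 - 19*a^2 - 18*I*a^2 - 27*a + 60*I*a + 90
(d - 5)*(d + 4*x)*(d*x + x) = d^3*x + 4*d^2*x^2 - 4*d^2*x - 16*d*x^2 - 5*d*x - 20*x^2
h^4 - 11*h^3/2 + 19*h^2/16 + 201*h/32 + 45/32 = (h - 5)*(h - 3/2)*(h + 1/4)*(h + 3/4)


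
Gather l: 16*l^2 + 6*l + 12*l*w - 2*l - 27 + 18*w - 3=16*l^2 + l*(12*w + 4) + 18*w - 30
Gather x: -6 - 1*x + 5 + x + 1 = 0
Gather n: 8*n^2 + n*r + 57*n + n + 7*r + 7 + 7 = 8*n^2 + n*(r + 58) + 7*r + 14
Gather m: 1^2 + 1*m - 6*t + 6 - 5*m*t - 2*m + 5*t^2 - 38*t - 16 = m*(-5*t - 1) + 5*t^2 - 44*t - 9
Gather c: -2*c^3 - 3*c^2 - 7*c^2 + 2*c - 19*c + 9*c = -2*c^3 - 10*c^2 - 8*c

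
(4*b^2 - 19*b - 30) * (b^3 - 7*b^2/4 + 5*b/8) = 4*b^5 - 26*b^4 + 23*b^3/4 + 325*b^2/8 - 75*b/4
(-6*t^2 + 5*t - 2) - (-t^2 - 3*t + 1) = -5*t^2 + 8*t - 3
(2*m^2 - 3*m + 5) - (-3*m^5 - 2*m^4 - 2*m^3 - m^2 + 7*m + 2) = 3*m^5 + 2*m^4 + 2*m^3 + 3*m^2 - 10*m + 3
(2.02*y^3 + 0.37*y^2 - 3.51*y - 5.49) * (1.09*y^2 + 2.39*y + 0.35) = 2.2018*y^5 + 5.2311*y^4 - 2.2346*y^3 - 14.2435*y^2 - 14.3496*y - 1.9215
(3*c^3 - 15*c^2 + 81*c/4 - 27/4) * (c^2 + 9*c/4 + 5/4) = 3*c^5 - 33*c^4/4 - 39*c^3/4 + 321*c^2/16 + 81*c/8 - 135/16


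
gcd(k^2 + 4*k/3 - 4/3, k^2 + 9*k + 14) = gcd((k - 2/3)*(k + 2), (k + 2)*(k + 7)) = k + 2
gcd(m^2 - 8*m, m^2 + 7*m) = m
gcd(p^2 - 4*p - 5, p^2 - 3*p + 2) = 1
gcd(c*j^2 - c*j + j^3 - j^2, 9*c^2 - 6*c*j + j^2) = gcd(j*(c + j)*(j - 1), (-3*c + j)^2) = 1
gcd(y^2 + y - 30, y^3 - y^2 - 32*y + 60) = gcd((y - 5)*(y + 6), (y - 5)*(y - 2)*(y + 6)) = y^2 + y - 30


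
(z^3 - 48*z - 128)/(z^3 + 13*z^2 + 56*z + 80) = (z - 8)/(z + 5)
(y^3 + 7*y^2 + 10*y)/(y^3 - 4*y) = (y + 5)/(y - 2)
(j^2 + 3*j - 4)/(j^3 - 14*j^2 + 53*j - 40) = (j + 4)/(j^2 - 13*j + 40)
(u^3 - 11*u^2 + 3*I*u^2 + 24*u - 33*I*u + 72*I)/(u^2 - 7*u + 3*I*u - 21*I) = (u^2 - 11*u + 24)/(u - 7)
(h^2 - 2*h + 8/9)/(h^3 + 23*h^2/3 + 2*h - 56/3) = (h - 2/3)/(h^2 + 9*h + 14)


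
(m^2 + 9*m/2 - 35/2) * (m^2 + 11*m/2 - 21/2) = m^4 + 10*m^3 - 13*m^2/4 - 287*m/2 + 735/4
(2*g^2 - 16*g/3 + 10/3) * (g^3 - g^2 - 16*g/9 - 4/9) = 2*g^5 - 22*g^4/3 + 46*g^3/9 + 142*g^2/27 - 32*g/9 - 40/27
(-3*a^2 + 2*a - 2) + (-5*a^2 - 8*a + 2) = -8*a^2 - 6*a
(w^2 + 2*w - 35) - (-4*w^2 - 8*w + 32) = 5*w^2 + 10*w - 67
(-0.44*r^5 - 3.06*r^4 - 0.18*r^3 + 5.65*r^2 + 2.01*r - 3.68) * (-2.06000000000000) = 0.9064*r^5 + 6.3036*r^4 + 0.3708*r^3 - 11.639*r^2 - 4.1406*r + 7.5808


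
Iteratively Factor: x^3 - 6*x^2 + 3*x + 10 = (x - 5)*(x^2 - x - 2) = (x - 5)*(x - 2)*(x + 1)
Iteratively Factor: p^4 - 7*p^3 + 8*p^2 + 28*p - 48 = (p - 2)*(p^3 - 5*p^2 - 2*p + 24) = (p - 4)*(p - 2)*(p^2 - p - 6) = (p - 4)*(p - 3)*(p - 2)*(p + 2)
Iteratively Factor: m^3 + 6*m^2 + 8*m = (m + 2)*(m^2 + 4*m) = (m + 2)*(m + 4)*(m)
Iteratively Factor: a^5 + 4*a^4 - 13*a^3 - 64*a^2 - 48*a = (a)*(a^4 + 4*a^3 - 13*a^2 - 64*a - 48) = a*(a - 4)*(a^3 + 8*a^2 + 19*a + 12) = a*(a - 4)*(a + 3)*(a^2 + 5*a + 4) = a*(a - 4)*(a + 1)*(a + 3)*(a + 4)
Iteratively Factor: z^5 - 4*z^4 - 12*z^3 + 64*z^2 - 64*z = (z - 4)*(z^4 - 12*z^2 + 16*z) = z*(z - 4)*(z^3 - 12*z + 16) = z*(z - 4)*(z - 2)*(z^2 + 2*z - 8) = z*(z - 4)*(z - 2)^2*(z + 4)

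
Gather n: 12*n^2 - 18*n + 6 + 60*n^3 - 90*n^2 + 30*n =60*n^3 - 78*n^2 + 12*n + 6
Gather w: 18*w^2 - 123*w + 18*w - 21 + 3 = 18*w^2 - 105*w - 18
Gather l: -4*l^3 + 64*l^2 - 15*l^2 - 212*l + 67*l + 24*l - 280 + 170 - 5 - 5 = -4*l^3 + 49*l^2 - 121*l - 120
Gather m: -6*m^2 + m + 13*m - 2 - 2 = -6*m^2 + 14*m - 4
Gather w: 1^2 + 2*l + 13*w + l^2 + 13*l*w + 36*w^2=l^2 + 2*l + 36*w^2 + w*(13*l + 13) + 1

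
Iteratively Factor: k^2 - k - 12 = (k - 4)*(k + 3)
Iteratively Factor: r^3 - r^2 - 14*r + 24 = (r - 3)*(r^2 + 2*r - 8) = (r - 3)*(r + 4)*(r - 2)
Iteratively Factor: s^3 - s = (s + 1)*(s^2 - s) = s*(s + 1)*(s - 1)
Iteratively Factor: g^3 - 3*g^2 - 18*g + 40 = (g - 2)*(g^2 - g - 20) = (g - 2)*(g + 4)*(g - 5)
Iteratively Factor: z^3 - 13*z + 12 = (z + 4)*(z^2 - 4*z + 3) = (z - 3)*(z + 4)*(z - 1)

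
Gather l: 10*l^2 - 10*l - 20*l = 10*l^2 - 30*l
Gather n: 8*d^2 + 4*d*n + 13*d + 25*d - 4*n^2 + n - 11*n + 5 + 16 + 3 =8*d^2 + 38*d - 4*n^2 + n*(4*d - 10) + 24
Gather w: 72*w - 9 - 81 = 72*w - 90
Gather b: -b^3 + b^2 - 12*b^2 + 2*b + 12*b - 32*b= -b^3 - 11*b^2 - 18*b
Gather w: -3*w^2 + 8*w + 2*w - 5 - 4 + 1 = -3*w^2 + 10*w - 8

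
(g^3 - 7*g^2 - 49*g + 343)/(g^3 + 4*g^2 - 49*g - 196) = (g - 7)/(g + 4)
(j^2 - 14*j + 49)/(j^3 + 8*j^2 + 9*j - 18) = (j^2 - 14*j + 49)/(j^3 + 8*j^2 + 9*j - 18)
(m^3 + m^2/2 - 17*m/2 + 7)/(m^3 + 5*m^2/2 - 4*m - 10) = (2*m^2 + 5*m - 7)/(2*m^2 + 9*m + 10)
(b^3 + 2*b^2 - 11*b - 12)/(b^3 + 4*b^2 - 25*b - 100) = (b^2 - 2*b - 3)/(b^2 - 25)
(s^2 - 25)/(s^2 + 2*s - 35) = (s + 5)/(s + 7)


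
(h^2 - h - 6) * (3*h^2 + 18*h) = 3*h^4 + 15*h^3 - 36*h^2 - 108*h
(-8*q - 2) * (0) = 0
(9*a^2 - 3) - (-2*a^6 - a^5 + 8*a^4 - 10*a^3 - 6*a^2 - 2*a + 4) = 2*a^6 + a^5 - 8*a^4 + 10*a^3 + 15*a^2 + 2*a - 7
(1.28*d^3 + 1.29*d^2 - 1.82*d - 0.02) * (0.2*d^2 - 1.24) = 0.256*d^5 + 0.258*d^4 - 1.9512*d^3 - 1.6036*d^2 + 2.2568*d + 0.0248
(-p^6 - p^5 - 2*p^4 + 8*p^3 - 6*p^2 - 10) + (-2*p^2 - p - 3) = -p^6 - p^5 - 2*p^4 + 8*p^3 - 8*p^2 - p - 13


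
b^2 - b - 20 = (b - 5)*(b + 4)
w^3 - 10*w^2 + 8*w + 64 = (w - 8)*(w - 4)*(w + 2)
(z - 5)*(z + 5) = z^2 - 25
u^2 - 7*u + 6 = (u - 6)*(u - 1)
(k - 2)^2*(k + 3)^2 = k^4 + 2*k^3 - 11*k^2 - 12*k + 36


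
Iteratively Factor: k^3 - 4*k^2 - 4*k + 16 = (k - 2)*(k^2 - 2*k - 8) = (k - 4)*(k - 2)*(k + 2)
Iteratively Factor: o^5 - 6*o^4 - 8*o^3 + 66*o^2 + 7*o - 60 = (o - 1)*(o^4 - 5*o^3 - 13*o^2 + 53*o + 60) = (o - 4)*(o - 1)*(o^3 - o^2 - 17*o - 15) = (o - 5)*(o - 4)*(o - 1)*(o^2 + 4*o + 3) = (o - 5)*(o - 4)*(o - 1)*(o + 1)*(o + 3)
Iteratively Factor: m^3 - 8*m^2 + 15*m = (m)*(m^2 - 8*m + 15) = m*(m - 3)*(m - 5)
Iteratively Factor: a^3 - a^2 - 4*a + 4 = (a - 2)*(a^2 + a - 2) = (a - 2)*(a - 1)*(a + 2)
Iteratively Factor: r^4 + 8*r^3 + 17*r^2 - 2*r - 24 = (r + 2)*(r^3 + 6*r^2 + 5*r - 12) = (r + 2)*(r + 4)*(r^2 + 2*r - 3) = (r + 2)*(r + 3)*(r + 4)*(r - 1)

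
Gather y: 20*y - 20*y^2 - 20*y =-20*y^2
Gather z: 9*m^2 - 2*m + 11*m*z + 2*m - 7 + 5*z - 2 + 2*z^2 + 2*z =9*m^2 + 2*z^2 + z*(11*m + 7) - 9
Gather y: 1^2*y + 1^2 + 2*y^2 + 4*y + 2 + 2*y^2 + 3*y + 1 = 4*y^2 + 8*y + 4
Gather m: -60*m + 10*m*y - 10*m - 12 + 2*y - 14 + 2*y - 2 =m*(10*y - 70) + 4*y - 28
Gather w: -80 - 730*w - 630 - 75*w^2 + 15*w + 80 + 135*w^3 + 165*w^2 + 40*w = 135*w^3 + 90*w^2 - 675*w - 630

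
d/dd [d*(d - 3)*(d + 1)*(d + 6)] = 4*d^3 + 12*d^2 - 30*d - 18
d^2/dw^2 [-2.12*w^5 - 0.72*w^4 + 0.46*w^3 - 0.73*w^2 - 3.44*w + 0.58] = -42.4*w^3 - 8.64*w^2 + 2.76*w - 1.46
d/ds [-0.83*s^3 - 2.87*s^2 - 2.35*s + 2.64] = -2.49*s^2 - 5.74*s - 2.35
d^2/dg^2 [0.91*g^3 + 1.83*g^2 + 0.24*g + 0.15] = 5.46*g + 3.66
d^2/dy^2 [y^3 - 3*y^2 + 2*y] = 6*y - 6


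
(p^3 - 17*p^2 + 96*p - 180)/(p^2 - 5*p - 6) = (p^2 - 11*p + 30)/(p + 1)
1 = 1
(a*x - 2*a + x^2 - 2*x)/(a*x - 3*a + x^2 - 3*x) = (x - 2)/(x - 3)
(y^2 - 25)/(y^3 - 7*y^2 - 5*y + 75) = (y + 5)/(y^2 - 2*y - 15)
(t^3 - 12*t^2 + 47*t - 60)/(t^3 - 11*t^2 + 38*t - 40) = (t - 3)/(t - 2)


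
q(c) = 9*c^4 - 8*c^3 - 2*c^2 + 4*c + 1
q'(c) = 36*c^3 - 24*c^2 - 4*c + 4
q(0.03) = 1.12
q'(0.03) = 3.86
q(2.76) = 350.86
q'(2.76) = 567.02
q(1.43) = 16.87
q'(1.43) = 54.47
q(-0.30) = -0.09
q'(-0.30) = 2.07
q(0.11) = 1.41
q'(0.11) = 3.32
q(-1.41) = 49.38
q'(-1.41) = -138.99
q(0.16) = 1.56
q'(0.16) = 2.89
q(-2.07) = 220.35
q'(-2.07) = -409.87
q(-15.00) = 482116.00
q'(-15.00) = -126836.00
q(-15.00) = 482116.00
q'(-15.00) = -126836.00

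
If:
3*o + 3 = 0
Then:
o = -1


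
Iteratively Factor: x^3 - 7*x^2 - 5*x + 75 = (x + 3)*(x^2 - 10*x + 25) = (x - 5)*(x + 3)*(x - 5)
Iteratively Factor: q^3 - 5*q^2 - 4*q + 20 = (q - 5)*(q^2 - 4) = (q - 5)*(q - 2)*(q + 2)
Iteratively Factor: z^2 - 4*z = (z - 4)*(z)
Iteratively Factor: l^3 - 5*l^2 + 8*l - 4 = (l - 2)*(l^2 - 3*l + 2) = (l - 2)^2*(l - 1)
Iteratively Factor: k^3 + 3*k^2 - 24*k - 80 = (k - 5)*(k^2 + 8*k + 16) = (k - 5)*(k + 4)*(k + 4)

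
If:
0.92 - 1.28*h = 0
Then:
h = 0.72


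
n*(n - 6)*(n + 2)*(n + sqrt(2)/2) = n^4 - 4*n^3 + sqrt(2)*n^3/2 - 12*n^2 - 2*sqrt(2)*n^2 - 6*sqrt(2)*n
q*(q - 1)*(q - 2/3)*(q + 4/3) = q^4 - q^3/3 - 14*q^2/9 + 8*q/9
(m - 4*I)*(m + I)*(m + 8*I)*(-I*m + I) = -I*m^4 + 5*m^3 + I*m^3 - 5*m^2 - 28*I*m^2 + 32*m + 28*I*m - 32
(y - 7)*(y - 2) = y^2 - 9*y + 14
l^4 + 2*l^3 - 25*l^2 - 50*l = l*(l - 5)*(l + 2)*(l + 5)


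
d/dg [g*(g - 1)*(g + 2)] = 3*g^2 + 2*g - 2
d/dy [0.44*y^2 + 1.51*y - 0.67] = 0.88*y + 1.51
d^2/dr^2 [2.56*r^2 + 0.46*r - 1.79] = 5.12000000000000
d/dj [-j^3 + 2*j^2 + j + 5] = -3*j^2 + 4*j + 1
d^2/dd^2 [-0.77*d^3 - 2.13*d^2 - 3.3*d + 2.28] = -4.62*d - 4.26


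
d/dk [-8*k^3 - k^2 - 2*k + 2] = -24*k^2 - 2*k - 2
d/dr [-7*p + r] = 1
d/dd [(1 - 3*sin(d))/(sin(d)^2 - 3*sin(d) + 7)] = (3*sin(d)^2 - 2*sin(d) - 18)*cos(d)/(sin(d)^2 - 3*sin(d) + 7)^2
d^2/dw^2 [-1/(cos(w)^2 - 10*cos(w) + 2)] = (-8*sin(w)^4 + 188*sin(w)^2 - 115*cos(w) + 15*cos(3*w) + 212)/(2*(sin(w)^2 + 10*cos(w) - 3)^3)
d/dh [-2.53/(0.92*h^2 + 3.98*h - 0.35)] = (4.6552*h + 10.0694)/(0.92*h^2 + 3.98*h - 0.35)^2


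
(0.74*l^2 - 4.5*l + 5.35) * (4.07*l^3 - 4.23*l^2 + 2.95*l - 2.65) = 3.0118*l^5 - 21.4452*l^4 + 42.9925*l^3 - 37.8665*l^2 + 27.7075*l - 14.1775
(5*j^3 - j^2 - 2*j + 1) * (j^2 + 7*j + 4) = 5*j^5 + 34*j^4 + 11*j^3 - 17*j^2 - j + 4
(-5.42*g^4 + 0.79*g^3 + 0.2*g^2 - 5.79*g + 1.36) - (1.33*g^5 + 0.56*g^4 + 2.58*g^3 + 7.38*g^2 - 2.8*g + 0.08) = -1.33*g^5 - 5.98*g^4 - 1.79*g^3 - 7.18*g^2 - 2.99*g + 1.28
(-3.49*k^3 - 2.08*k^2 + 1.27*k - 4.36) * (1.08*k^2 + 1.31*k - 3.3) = -3.7692*k^5 - 6.8183*k^4 + 10.1638*k^3 + 3.8189*k^2 - 9.9026*k + 14.388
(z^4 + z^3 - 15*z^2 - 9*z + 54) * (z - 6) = z^5 - 5*z^4 - 21*z^3 + 81*z^2 + 108*z - 324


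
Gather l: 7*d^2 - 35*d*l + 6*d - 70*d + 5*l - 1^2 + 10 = 7*d^2 - 64*d + l*(5 - 35*d) + 9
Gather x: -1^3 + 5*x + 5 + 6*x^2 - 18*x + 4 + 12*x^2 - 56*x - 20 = 18*x^2 - 69*x - 12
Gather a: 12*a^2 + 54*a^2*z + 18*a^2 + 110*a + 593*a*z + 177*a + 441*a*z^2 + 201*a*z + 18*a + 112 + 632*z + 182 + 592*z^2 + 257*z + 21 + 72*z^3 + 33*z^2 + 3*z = a^2*(54*z + 30) + a*(441*z^2 + 794*z + 305) + 72*z^3 + 625*z^2 + 892*z + 315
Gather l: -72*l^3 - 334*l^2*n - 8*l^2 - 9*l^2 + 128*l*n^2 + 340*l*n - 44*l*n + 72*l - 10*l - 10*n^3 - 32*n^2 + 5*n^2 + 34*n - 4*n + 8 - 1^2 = -72*l^3 + l^2*(-334*n - 17) + l*(128*n^2 + 296*n + 62) - 10*n^3 - 27*n^2 + 30*n + 7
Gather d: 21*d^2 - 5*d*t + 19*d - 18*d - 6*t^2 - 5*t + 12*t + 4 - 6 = 21*d^2 + d*(1 - 5*t) - 6*t^2 + 7*t - 2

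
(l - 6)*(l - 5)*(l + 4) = l^3 - 7*l^2 - 14*l + 120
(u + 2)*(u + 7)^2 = u^3 + 16*u^2 + 77*u + 98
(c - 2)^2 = c^2 - 4*c + 4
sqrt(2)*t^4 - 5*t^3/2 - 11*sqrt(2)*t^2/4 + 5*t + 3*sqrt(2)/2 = (t - 3*sqrt(2)/2)*(t - sqrt(2))*(t + sqrt(2))*(sqrt(2)*t + 1/2)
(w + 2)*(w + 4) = w^2 + 6*w + 8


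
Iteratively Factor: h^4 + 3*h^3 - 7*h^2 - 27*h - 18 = (h + 3)*(h^3 - 7*h - 6) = (h + 2)*(h + 3)*(h^2 - 2*h - 3) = (h + 1)*(h + 2)*(h + 3)*(h - 3)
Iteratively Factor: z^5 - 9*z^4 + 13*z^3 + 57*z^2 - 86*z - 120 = (z - 5)*(z^4 - 4*z^3 - 7*z^2 + 22*z + 24) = (z - 5)*(z + 1)*(z^3 - 5*z^2 - 2*z + 24) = (z - 5)*(z + 1)*(z + 2)*(z^2 - 7*z + 12) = (z - 5)*(z - 4)*(z + 1)*(z + 2)*(z - 3)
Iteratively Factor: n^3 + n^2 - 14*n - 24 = (n - 4)*(n^2 + 5*n + 6) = (n - 4)*(n + 2)*(n + 3)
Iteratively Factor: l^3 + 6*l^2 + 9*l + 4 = (l + 4)*(l^2 + 2*l + 1) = (l + 1)*(l + 4)*(l + 1)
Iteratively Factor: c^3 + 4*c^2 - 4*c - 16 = (c - 2)*(c^2 + 6*c + 8) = (c - 2)*(c + 4)*(c + 2)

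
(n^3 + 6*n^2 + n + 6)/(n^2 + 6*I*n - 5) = (n^2 + n*(6 - I) - 6*I)/(n + 5*I)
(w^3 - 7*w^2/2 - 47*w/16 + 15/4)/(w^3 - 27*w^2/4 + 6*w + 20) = (w - 3/4)/(w - 4)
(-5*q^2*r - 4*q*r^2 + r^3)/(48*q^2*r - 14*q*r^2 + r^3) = (-5*q^2 - 4*q*r + r^2)/(48*q^2 - 14*q*r + r^2)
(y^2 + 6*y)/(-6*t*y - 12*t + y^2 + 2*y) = y*(y + 6)/(-6*t*y - 12*t + y^2 + 2*y)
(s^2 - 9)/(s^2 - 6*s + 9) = (s + 3)/(s - 3)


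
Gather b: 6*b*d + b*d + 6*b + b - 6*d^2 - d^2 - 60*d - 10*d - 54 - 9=b*(7*d + 7) - 7*d^2 - 70*d - 63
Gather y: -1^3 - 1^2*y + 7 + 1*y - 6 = 0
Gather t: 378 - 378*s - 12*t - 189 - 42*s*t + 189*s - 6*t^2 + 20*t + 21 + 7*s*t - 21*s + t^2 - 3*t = -210*s - 5*t^2 + t*(5 - 35*s) + 210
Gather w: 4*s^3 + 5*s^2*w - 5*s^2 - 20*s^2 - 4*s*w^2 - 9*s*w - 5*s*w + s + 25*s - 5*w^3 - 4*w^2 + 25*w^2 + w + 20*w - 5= 4*s^3 - 25*s^2 + 26*s - 5*w^3 + w^2*(21 - 4*s) + w*(5*s^2 - 14*s + 21) - 5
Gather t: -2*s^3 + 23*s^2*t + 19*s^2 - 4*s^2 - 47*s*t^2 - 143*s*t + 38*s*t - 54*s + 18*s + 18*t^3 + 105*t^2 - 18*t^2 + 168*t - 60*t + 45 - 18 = -2*s^3 + 15*s^2 - 36*s + 18*t^3 + t^2*(87 - 47*s) + t*(23*s^2 - 105*s + 108) + 27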